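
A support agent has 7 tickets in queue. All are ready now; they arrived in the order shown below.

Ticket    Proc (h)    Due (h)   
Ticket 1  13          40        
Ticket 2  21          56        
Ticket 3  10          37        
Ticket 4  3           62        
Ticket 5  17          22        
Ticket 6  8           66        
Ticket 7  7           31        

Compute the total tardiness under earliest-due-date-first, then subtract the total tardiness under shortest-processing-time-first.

EDD (increasing due date): Ticket 5 Ticket 7 Ticket 3 Ticket 1 Ticket 2 Ticket 4 Ticket 6.
Ticket 5: 0→17, due 22, tardiness 0
Ticket 7: 17→24, due 31, tardiness 0
Ticket 3: 24→34, due 37, tardiness 0
Ticket 1: 34→47, due 40, tardiness 7
Ticket 2: 47→68, due 56, tardiness 12
Ticket 4: 68→71, due 62, tardiness 9
Ticket 6: 71→79, due 66, tardiness 13
Sum = 0+0+0+7+12+9+13 = 41.
SPT (increasing processing time): Ticket 4 Ticket 7 Ticket 6 Ticket 3 Ticket 1 Ticket 5 Ticket 2.
Ticket 4: 0→3, due 62, tardiness 0
Ticket 7: 3→10, due 31, tardiness 0
Ticket 6: 10→18, due 66, tardiness 0
Ticket 3: 18→28, due 37, tardiness 0
Ticket 1: 28→41, due 40, tardiness 1
Ticket 5: 41→58, due 22, tardiness 36
Ticket 2: 58→79, due 56, tardiness 23
Sum = 0+0+0+0+1+36+23 = 60.
Difference = 41 − 60 = -19.

-19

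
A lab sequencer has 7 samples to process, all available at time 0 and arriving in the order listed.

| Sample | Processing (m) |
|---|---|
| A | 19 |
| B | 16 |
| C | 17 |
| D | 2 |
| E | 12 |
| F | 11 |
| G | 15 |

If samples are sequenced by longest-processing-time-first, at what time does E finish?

79

LPT (decreasing processing time): A C B G E F D.
A: 0→19
C: 19→36
B: 36→52
G: 52→67
E: 67→79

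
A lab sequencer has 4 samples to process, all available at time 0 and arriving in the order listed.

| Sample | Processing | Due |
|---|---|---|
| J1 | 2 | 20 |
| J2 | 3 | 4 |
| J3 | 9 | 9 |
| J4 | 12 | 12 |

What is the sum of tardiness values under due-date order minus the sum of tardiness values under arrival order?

1

EDD (increasing due date): J2 J3 J4 J1.
J2: 0→3, due 4, tardiness 0
J3: 3→12, due 9, tardiness 3
J4: 12→24, due 12, tardiness 12
J1: 24→26, due 20, tardiness 6
Sum = 0+3+12+6 = 21.
FIFO (arrival order): J1 J2 J3 J4.
J1: 0→2, due 20, tardiness 0
J2: 2→5, due 4, tardiness 1
J3: 5→14, due 9, tardiness 5
J4: 14→26, due 12, tardiness 14
Sum = 0+1+5+14 = 20.
Difference = 21 − 20 = 1.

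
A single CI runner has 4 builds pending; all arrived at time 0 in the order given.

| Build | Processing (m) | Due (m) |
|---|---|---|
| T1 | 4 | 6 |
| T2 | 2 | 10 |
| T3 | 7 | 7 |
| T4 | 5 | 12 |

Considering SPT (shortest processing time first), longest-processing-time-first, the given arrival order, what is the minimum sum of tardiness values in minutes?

11

SPT (increasing processing time): T2 T1 T4 T3.
T2: 0→2, due 10, tardiness 0
T1: 2→6, due 6, tardiness 0
T4: 6→11, due 12, tardiness 0
T3: 11→18, due 7, tardiness 11
Sum = 0+0+0+11 = 11.
LPT (decreasing processing time): T3 T4 T1 T2.
T3: 0→7, due 7, tardiness 0
T4: 7→12, due 12, tardiness 0
T1: 12→16, due 6, tardiness 10
T2: 16→18, due 10, tardiness 8
Sum = 0+0+10+8 = 18.
FIFO (arrival order): T1 T2 T3 T4.
T1: 0→4, due 6, tardiness 0
T2: 4→6, due 10, tardiness 0
T3: 6→13, due 7, tardiness 6
T4: 13→18, due 12, tardiness 6
Sum = 0+0+6+6 = 12.
SPT 11, LPT 18, FIFO 12 → minimum 11.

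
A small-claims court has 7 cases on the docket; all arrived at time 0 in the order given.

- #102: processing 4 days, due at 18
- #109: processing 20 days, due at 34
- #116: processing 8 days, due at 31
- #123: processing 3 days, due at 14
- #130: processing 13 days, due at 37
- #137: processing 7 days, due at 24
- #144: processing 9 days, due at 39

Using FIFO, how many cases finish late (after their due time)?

5

FIFO (arrival order): #102 #109 #116 #123 #130 #137 #144.
#102: 0→4, due 18, tardiness 0
#109: 4→24, due 34, tardiness 0
#116: 24→32, due 31, tardiness 1
#123: 32→35, due 14, tardiness 21
#130: 35→48, due 37, tardiness 11
#137: 48→55, due 24, tardiness 31
#144: 55→64, due 39, tardiness 25
Late cases: 5.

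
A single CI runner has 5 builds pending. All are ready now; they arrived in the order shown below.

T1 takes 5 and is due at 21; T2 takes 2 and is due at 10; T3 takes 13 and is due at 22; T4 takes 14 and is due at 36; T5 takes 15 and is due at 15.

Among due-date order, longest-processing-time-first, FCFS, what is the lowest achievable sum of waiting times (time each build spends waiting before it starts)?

66

EDD (increasing due date): T2 T5 T1 T3 T4.
T2: waits 0, runs 0→2
T5: waits 2, runs 2→17
T1: waits 17, runs 17→22
T3: waits 22, runs 22→35
T4: waits 35, runs 35→49
Sum = 0+2+17+22+35 = 76.
LPT (decreasing processing time): T5 T4 T3 T1 T2.
T5: waits 0, runs 0→15
T4: waits 15, runs 15→29
T3: waits 29, runs 29→42
T1: waits 42, runs 42→47
T2: waits 47, runs 47→49
Sum = 0+15+29+42+47 = 133.
FIFO (arrival order): T1 T2 T3 T4 T5.
T1: waits 0, runs 0→5
T2: waits 5, runs 5→7
T3: waits 7, runs 7→20
T4: waits 20, runs 20→34
T5: waits 34, runs 34→49
Sum = 0+5+7+20+34 = 66.
EDD 76, LPT 133, FIFO 66 → minimum 66.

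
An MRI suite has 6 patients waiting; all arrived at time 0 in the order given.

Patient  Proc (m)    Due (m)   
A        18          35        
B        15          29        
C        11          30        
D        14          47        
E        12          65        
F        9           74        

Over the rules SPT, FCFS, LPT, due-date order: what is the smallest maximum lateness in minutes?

11

SPT (increasing processing time): F C E D B A.
F: 0→9, due 74, lateness -65
C: 9→20, due 30, lateness -10
E: 20→32, due 65, lateness -33
D: 32→46, due 47, lateness -1
B: 46→61, due 29, lateness 32
A: 61→79, due 35, lateness 44
Maximum = 44.
FIFO (arrival order): A B C D E F.
A: 0→18, due 35, lateness -17
B: 18→33, due 29, lateness 4
C: 33→44, due 30, lateness 14
D: 44→58, due 47, lateness 11
E: 58→70, due 65, lateness 5
F: 70→79, due 74, lateness 5
Maximum = 14.
LPT (decreasing processing time): A B D E C F.
A: 0→18, due 35, lateness -17
B: 18→33, due 29, lateness 4
D: 33→47, due 47, lateness 0
E: 47→59, due 65, lateness -6
C: 59→70, due 30, lateness 40
F: 70→79, due 74, lateness 5
Maximum = 40.
EDD (increasing due date): B C A D E F.
B: 0→15, due 29, lateness -14
C: 15→26, due 30, lateness -4
A: 26→44, due 35, lateness 9
D: 44→58, due 47, lateness 11
E: 58→70, due 65, lateness 5
F: 70→79, due 74, lateness 5
Maximum = 11.
SPT 44, FIFO 14, LPT 40, EDD 11 → minimum 11.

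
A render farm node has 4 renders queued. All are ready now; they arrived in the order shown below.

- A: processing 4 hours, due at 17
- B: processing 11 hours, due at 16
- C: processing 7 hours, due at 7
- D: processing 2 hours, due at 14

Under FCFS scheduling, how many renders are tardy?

FIFO (arrival order): A B C D.
A: 0→4, due 17, tardiness 0
B: 4→15, due 16, tardiness 0
C: 15→22, due 7, tardiness 15
D: 22→24, due 14, tardiness 10
Late renders: 2.

2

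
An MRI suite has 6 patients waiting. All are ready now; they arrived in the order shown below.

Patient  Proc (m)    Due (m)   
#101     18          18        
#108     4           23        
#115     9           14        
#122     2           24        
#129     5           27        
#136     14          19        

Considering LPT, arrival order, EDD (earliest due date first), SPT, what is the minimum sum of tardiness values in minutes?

LPT (decreasing processing time): #101 #136 #115 #129 #108 #122.
#101: 0→18, due 18, tardiness 0
#136: 18→32, due 19, tardiness 13
#115: 32→41, due 14, tardiness 27
#129: 41→46, due 27, tardiness 19
#108: 46→50, due 23, tardiness 27
#122: 50→52, due 24, tardiness 28
Sum = 0+13+27+19+27+28 = 114.
FIFO (arrival order): #101 #108 #115 #122 #129 #136.
#101: 0→18, due 18, tardiness 0
#108: 18→22, due 23, tardiness 0
#115: 22→31, due 14, tardiness 17
#122: 31→33, due 24, tardiness 9
#129: 33→38, due 27, tardiness 11
#136: 38→52, due 19, tardiness 33
Sum = 0+0+17+9+11+33 = 70.
EDD (increasing due date): #115 #101 #136 #108 #122 #129.
#115: 0→9, due 14, tardiness 0
#101: 9→27, due 18, tardiness 9
#136: 27→41, due 19, tardiness 22
#108: 41→45, due 23, tardiness 22
#122: 45→47, due 24, tardiness 23
#129: 47→52, due 27, tardiness 25
Sum = 0+9+22+22+23+25 = 101.
SPT (increasing processing time): #122 #108 #129 #115 #136 #101.
#122: 0→2, due 24, tardiness 0
#108: 2→6, due 23, tardiness 0
#129: 6→11, due 27, tardiness 0
#115: 11→20, due 14, tardiness 6
#136: 20→34, due 19, tardiness 15
#101: 34→52, due 18, tardiness 34
Sum = 0+0+0+6+15+34 = 55.
LPT 114, FIFO 70, EDD 101, SPT 55 → minimum 55.

55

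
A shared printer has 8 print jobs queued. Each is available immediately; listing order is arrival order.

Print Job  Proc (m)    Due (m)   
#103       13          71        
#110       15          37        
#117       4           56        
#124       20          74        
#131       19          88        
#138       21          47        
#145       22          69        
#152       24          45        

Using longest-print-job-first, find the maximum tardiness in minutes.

84

LPT (decreasing processing time): #152 #145 #138 #124 #131 #110 #103 #117.
#152: 0→24, due 45, tardiness 0
#145: 24→46, due 69, tardiness 0
#138: 46→67, due 47, tardiness 20
#124: 67→87, due 74, tardiness 13
#131: 87→106, due 88, tardiness 18
#110: 106→121, due 37, tardiness 84
#103: 121→134, due 71, tardiness 63
#117: 134→138, due 56, tardiness 82
Maximum = 84.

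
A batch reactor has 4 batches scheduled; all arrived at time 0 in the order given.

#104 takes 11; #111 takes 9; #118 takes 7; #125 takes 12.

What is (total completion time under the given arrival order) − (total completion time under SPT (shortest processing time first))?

8

FIFO (arrival order): #104 #111 #118 #125.
#104: 0→11
#111: 11→20
#118: 20→27
#125: 27→39
Sum = 11+20+27+39 = 97.
SPT (increasing processing time): #118 #111 #104 #125.
#118: 0→7
#111: 7→16
#104: 16→27
#125: 27→39
Sum = 7+16+27+39 = 89.
Difference = 97 − 89 = 8.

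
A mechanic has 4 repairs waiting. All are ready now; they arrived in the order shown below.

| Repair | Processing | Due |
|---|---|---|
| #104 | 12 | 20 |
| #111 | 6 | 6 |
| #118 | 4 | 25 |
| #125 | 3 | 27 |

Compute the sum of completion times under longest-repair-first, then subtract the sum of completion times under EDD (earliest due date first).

6

LPT (decreasing processing time): #104 #111 #118 #125.
#104: 0→12
#111: 12→18
#118: 18→22
#125: 22→25
Sum = 12+18+22+25 = 77.
EDD (increasing due date): #111 #104 #118 #125.
#111: 0→6
#104: 6→18
#118: 18→22
#125: 22→25
Sum = 6+18+22+25 = 71.
Difference = 77 − 71 = 6.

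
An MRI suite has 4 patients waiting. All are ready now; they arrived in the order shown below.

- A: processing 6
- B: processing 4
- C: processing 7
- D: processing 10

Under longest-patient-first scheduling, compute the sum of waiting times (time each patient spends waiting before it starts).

LPT (decreasing processing time): D C A B.
D: waits 0, runs 0→10
C: waits 10, runs 10→17
A: waits 17, runs 17→23
B: waits 23, runs 23→27
Sum = 0+10+17+23 = 50.

50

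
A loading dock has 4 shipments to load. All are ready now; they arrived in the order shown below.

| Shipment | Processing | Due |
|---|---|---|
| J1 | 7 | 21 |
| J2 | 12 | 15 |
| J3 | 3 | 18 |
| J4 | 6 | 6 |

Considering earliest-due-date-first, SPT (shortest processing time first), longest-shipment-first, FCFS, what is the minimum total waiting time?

28

EDD (increasing due date): J4 J2 J3 J1.
J4: waits 0, runs 0→6
J2: waits 6, runs 6→18
J3: waits 18, runs 18→21
J1: waits 21, runs 21→28
Sum = 0+6+18+21 = 45.
SPT (increasing processing time): J3 J4 J1 J2.
J3: waits 0, runs 0→3
J4: waits 3, runs 3→9
J1: waits 9, runs 9→16
J2: waits 16, runs 16→28
Sum = 0+3+9+16 = 28.
LPT (decreasing processing time): J2 J1 J4 J3.
J2: waits 0, runs 0→12
J1: waits 12, runs 12→19
J4: waits 19, runs 19→25
J3: waits 25, runs 25→28
Sum = 0+12+19+25 = 56.
FIFO (arrival order): J1 J2 J3 J4.
J1: waits 0, runs 0→7
J2: waits 7, runs 7→19
J3: waits 19, runs 19→22
J4: waits 22, runs 22→28
Sum = 0+7+19+22 = 48.
EDD 45, SPT 28, LPT 56, FIFO 48 → minimum 28.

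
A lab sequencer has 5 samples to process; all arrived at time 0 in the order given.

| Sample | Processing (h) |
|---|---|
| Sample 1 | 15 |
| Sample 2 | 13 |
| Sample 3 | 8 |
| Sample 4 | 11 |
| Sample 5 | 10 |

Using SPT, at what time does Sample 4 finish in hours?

29

SPT (increasing processing time): Sample 3 Sample 5 Sample 4 Sample 2 Sample 1.
Sample 3: 0→8
Sample 5: 8→18
Sample 4: 18→29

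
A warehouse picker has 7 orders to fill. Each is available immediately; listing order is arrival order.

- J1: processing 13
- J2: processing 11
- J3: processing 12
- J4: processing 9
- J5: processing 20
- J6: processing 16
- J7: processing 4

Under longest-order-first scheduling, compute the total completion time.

LPT (decreasing processing time): J5 J6 J1 J3 J2 J4 J7.
J5: 0→20
J6: 20→36
J1: 36→49
J3: 49→61
J2: 61→72
J4: 72→81
J7: 81→85
Sum = 20+36+49+61+72+81+85 = 404.

404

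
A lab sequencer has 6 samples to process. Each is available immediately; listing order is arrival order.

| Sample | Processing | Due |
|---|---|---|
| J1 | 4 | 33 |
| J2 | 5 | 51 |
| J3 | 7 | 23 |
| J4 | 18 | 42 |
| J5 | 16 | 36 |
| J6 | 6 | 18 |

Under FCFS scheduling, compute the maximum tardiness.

38

FIFO (arrival order): J1 J2 J3 J4 J5 J6.
J1: 0→4, due 33, tardiness 0
J2: 4→9, due 51, tardiness 0
J3: 9→16, due 23, tardiness 0
J4: 16→34, due 42, tardiness 0
J5: 34→50, due 36, tardiness 14
J6: 50→56, due 18, tardiness 38
Maximum = 38.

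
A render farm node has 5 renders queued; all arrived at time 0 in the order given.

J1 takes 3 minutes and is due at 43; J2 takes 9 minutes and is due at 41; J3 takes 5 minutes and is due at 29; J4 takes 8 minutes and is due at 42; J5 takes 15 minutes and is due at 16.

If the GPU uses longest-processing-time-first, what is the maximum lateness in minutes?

8

LPT (decreasing processing time): J5 J2 J4 J3 J1.
J5: 0→15, due 16, lateness -1
J2: 15→24, due 41, lateness -17
J4: 24→32, due 42, lateness -10
J3: 32→37, due 29, lateness 8
J1: 37→40, due 43, lateness -3
Maximum = 8.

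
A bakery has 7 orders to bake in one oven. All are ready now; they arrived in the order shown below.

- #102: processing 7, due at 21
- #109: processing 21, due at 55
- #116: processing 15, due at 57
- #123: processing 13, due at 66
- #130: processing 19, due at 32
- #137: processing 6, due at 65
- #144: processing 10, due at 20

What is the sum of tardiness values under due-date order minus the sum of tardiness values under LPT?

-99

EDD (increasing due date): #144 #102 #130 #109 #116 #137 #123.
#144: 0→10, due 20, tardiness 0
#102: 10→17, due 21, tardiness 0
#130: 17→36, due 32, tardiness 4
#109: 36→57, due 55, tardiness 2
#116: 57→72, due 57, tardiness 15
#137: 72→78, due 65, tardiness 13
#123: 78→91, due 66, tardiness 25
Sum = 0+0+4+2+15+13+25 = 59.
LPT (decreasing processing time): #109 #130 #116 #123 #144 #102 #137.
#109: 0→21, due 55, tardiness 0
#130: 21→40, due 32, tardiness 8
#116: 40→55, due 57, tardiness 0
#123: 55→68, due 66, tardiness 2
#144: 68→78, due 20, tardiness 58
#102: 78→85, due 21, tardiness 64
#137: 85→91, due 65, tardiness 26
Sum = 0+8+0+2+58+64+26 = 158.
Difference = 59 − 158 = -99.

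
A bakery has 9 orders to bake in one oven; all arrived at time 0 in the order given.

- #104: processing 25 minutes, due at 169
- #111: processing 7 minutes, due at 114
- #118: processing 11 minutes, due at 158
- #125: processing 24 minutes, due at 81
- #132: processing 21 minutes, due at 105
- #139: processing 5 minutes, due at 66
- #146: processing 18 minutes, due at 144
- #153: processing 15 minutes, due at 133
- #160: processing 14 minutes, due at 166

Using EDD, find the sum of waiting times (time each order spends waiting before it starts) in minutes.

519

EDD (increasing due date): #139 #125 #132 #111 #153 #146 #118 #160 #104.
#139: waits 0, runs 0→5
#125: waits 5, runs 5→29
#132: waits 29, runs 29→50
#111: waits 50, runs 50→57
#153: waits 57, runs 57→72
#146: waits 72, runs 72→90
#118: waits 90, runs 90→101
#160: waits 101, runs 101→115
#104: waits 115, runs 115→140
Sum = 0+5+29+50+57+72+90+101+115 = 519.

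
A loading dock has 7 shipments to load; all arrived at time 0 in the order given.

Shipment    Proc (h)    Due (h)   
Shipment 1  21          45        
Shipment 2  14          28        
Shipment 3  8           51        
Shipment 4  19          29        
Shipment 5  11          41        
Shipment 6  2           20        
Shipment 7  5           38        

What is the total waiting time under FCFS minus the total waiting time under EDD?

93

FIFO (arrival order): Shipment 1 Shipment 2 Shipment 3 Shipment 4 Shipment 5 Shipment 6 Shipment 7.
Shipment 1: waits 0, runs 0→21
Shipment 2: waits 21, runs 21→35
Shipment 3: waits 35, runs 35→43
Shipment 4: waits 43, runs 43→62
Shipment 5: waits 62, runs 62→73
Shipment 6: waits 73, runs 73→75
Shipment 7: waits 75, runs 75→80
Sum = 0+21+35+43+62+73+75 = 309.
EDD (increasing due date): Shipment 6 Shipment 2 Shipment 4 Shipment 7 Shipment 5 Shipment 1 Shipment 3.
Shipment 6: waits 0, runs 0→2
Shipment 2: waits 2, runs 2→16
Shipment 4: waits 16, runs 16→35
Shipment 7: waits 35, runs 35→40
Shipment 5: waits 40, runs 40→51
Shipment 1: waits 51, runs 51→72
Shipment 3: waits 72, runs 72→80
Sum = 0+2+16+35+40+51+72 = 216.
Difference = 309 − 216 = 93.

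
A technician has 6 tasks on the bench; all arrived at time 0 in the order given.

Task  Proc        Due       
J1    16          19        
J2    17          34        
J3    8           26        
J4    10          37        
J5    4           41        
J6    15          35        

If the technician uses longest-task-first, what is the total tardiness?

117

LPT (decreasing processing time): J2 J1 J6 J4 J3 J5.
J2: 0→17, due 34, tardiness 0
J1: 17→33, due 19, tardiness 14
J6: 33→48, due 35, tardiness 13
J4: 48→58, due 37, tardiness 21
J3: 58→66, due 26, tardiness 40
J5: 66→70, due 41, tardiness 29
Sum = 0+14+13+21+40+29 = 117.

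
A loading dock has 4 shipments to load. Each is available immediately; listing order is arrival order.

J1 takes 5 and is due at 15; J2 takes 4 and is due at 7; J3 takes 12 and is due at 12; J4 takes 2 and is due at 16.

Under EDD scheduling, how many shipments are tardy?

EDD (increasing due date): J2 J3 J1 J4.
J2: 0→4, due 7, tardiness 0
J3: 4→16, due 12, tardiness 4
J1: 16→21, due 15, tardiness 6
J4: 21→23, due 16, tardiness 7
Late shipments: 3.

3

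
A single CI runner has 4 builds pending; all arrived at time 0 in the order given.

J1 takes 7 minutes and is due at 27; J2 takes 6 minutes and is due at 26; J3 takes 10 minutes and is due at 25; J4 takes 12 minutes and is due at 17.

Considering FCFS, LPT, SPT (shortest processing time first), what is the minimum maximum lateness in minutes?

FIFO (arrival order): J1 J2 J3 J4.
J1: 0→7, due 27, lateness -20
J2: 7→13, due 26, lateness -13
J3: 13→23, due 25, lateness -2
J4: 23→35, due 17, lateness 18
Maximum = 18.
LPT (decreasing processing time): J4 J3 J1 J2.
J4: 0→12, due 17, lateness -5
J3: 12→22, due 25, lateness -3
J1: 22→29, due 27, lateness 2
J2: 29→35, due 26, lateness 9
Maximum = 9.
SPT (increasing processing time): J2 J1 J3 J4.
J2: 0→6, due 26, lateness -20
J1: 6→13, due 27, lateness -14
J3: 13→23, due 25, lateness -2
J4: 23→35, due 17, lateness 18
Maximum = 18.
FIFO 18, LPT 9, SPT 18 → minimum 9.

9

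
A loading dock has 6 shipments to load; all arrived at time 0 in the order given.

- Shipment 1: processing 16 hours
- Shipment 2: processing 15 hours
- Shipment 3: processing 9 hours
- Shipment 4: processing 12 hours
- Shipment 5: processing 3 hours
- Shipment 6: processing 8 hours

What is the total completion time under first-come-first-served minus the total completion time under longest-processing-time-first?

FIFO (arrival order): Shipment 1 Shipment 2 Shipment 3 Shipment 4 Shipment 5 Shipment 6.
Shipment 1: 0→16
Shipment 2: 16→31
Shipment 3: 31→40
Shipment 4: 40→52
Shipment 5: 52→55
Shipment 6: 55→63
Sum = 16+31+40+52+55+63 = 257.
LPT (decreasing processing time): Shipment 1 Shipment 2 Shipment 4 Shipment 3 Shipment 6 Shipment 5.
Shipment 1: 0→16
Shipment 2: 16→31
Shipment 4: 31→43
Shipment 3: 43→52
Shipment 6: 52→60
Shipment 5: 60→63
Sum = 16+31+43+52+60+63 = 265.
Difference = 257 − 265 = -8.

-8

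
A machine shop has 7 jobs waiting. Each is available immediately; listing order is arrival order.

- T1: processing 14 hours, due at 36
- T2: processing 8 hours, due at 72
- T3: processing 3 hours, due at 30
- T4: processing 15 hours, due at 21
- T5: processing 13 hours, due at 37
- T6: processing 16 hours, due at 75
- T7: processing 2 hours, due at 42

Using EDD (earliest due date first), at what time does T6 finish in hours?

EDD (increasing due date): T4 T3 T1 T5 T7 T2 T6.
T4: 0→15
T3: 15→18
T1: 18→32
T5: 32→45
T7: 45→47
T2: 47→55
T6: 55→71

71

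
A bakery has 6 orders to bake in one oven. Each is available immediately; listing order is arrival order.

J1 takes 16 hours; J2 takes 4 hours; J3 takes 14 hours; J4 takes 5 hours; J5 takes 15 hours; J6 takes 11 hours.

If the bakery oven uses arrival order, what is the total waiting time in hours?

FIFO (arrival order): J1 J2 J3 J4 J5 J6.
J1: waits 0, runs 0→16
J2: waits 16, runs 16→20
J3: waits 20, runs 20→34
J4: waits 34, runs 34→39
J5: waits 39, runs 39→54
J6: waits 54, runs 54→65
Sum = 0+16+20+34+39+54 = 163.

163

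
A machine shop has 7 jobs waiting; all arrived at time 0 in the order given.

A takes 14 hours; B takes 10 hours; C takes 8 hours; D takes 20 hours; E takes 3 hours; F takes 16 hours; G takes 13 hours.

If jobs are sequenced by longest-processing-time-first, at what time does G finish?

LPT (decreasing processing time): D F A G B C E.
D: 0→20
F: 20→36
A: 36→50
G: 50→63

63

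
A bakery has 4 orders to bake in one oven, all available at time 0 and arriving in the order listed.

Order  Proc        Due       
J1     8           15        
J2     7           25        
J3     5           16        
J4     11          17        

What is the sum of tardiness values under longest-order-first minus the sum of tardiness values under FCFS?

2

LPT (decreasing processing time): J4 J1 J2 J3.
J4: 0→11, due 17, tardiness 0
J1: 11→19, due 15, tardiness 4
J2: 19→26, due 25, tardiness 1
J3: 26→31, due 16, tardiness 15
Sum = 0+4+1+15 = 20.
FIFO (arrival order): J1 J2 J3 J4.
J1: 0→8, due 15, tardiness 0
J2: 8→15, due 25, tardiness 0
J3: 15→20, due 16, tardiness 4
J4: 20→31, due 17, tardiness 14
Sum = 0+0+4+14 = 18.
Difference = 20 − 18 = 2.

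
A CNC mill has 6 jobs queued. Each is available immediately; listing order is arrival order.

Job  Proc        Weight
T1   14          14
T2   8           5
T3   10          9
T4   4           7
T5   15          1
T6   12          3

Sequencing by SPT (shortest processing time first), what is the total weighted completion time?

SPT (increasing processing time): T4 T2 T3 T6 T1 T5.
T4: finishes 4, weight 7, w·C = 28
T2: finishes 12, weight 5, w·C = 60
T3: finishes 22, weight 9, w·C = 198
T6: finishes 34, weight 3, w·C = 102
T1: finishes 48, weight 14, w·C = 672
T5: finishes 63, weight 1, w·C = 63
Sum = 28+60+198+102+672+63 = 1123.

1123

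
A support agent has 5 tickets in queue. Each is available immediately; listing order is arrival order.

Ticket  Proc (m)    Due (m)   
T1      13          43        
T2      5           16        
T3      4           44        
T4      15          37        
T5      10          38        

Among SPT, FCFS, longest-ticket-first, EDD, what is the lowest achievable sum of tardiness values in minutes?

3

SPT (increasing processing time): T3 T2 T5 T1 T4.
T3: 0→4, due 44, tardiness 0
T2: 4→9, due 16, tardiness 0
T5: 9→19, due 38, tardiness 0
T1: 19→32, due 43, tardiness 0
T4: 32→47, due 37, tardiness 10
Sum = 0+0+0+0+10 = 10.
FIFO (arrival order): T1 T2 T3 T4 T5.
T1: 0→13, due 43, tardiness 0
T2: 13→18, due 16, tardiness 2
T3: 18→22, due 44, tardiness 0
T4: 22→37, due 37, tardiness 0
T5: 37→47, due 38, tardiness 9
Sum = 0+2+0+0+9 = 11.
LPT (decreasing processing time): T4 T1 T5 T2 T3.
T4: 0→15, due 37, tardiness 0
T1: 15→28, due 43, tardiness 0
T5: 28→38, due 38, tardiness 0
T2: 38→43, due 16, tardiness 27
T3: 43→47, due 44, tardiness 3
Sum = 0+0+0+27+3 = 30.
EDD (increasing due date): T2 T4 T5 T1 T3.
T2: 0→5, due 16, tardiness 0
T4: 5→20, due 37, tardiness 0
T5: 20→30, due 38, tardiness 0
T1: 30→43, due 43, tardiness 0
T3: 43→47, due 44, tardiness 3
Sum = 0+0+0+0+3 = 3.
SPT 10, FIFO 11, LPT 30, EDD 3 → minimum 3.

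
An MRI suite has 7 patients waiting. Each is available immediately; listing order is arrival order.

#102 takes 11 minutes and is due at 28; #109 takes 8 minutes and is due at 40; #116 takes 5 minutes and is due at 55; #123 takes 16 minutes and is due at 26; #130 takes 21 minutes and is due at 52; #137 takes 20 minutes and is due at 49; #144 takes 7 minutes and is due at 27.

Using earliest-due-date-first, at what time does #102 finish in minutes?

34

EDD (increasing due date): #123 #144 #102 #109 #137 #130 #116.
#123: 0→16
#144: 16→23
#102: 23→34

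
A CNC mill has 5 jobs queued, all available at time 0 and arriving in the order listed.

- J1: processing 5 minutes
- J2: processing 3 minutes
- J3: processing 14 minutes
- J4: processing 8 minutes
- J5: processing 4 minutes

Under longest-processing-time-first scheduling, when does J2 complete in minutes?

34

LPT (decreasing processing time): J3 J4 J1 J5 J2.
J3: 0→14
J4: 14→22
J1: 22→27
J5: 27→31
J2: 31→34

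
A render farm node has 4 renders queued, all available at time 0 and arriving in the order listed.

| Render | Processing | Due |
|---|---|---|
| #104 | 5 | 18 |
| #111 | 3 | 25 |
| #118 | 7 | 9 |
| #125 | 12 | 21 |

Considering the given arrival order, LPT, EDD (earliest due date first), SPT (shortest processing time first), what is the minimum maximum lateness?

FIFO (arrival order): #104 #111 #118 #125.
#104: 0→5, due 18, lateness -13
#111: 5→8, due 25, lateness -17
#118: 8→15, due 9, lateness 6
#125: 15→27, due 21, lateness 6
Maximum = 6.
LPT (decreasing processing time): #125 #118 #104 #111.
#125: 0→12, due 21, lateness -9
#118: 12→19, due 9, lateness 10
#104: 19→24, due 18, lateness 6
#111: 24→27, due 25, lateness 2
Maximum = 10.
EDD (increasing due date): #118 #104 #125 #111.
#118: 0→7, due 9, lateness -2
#104: 7→12, due 18, lateness -6
#125: 12→24, due 21, lateness 3
#111: 24→27, due 25, lateness 2
Maximum = 3.
SPT (increasing processing time): #111 #104 #118 #125.
#111: 0→3, due 25, lateness -22
#104: 3→8, due 18, lateness -10
#118: 8→15, due 9, lateness 6
#125: 15→27, due 21, lateness 6
Maximum = 6.
FIFO 6, LPT 10, EDD 3, SPT 6 → minimum 3.

3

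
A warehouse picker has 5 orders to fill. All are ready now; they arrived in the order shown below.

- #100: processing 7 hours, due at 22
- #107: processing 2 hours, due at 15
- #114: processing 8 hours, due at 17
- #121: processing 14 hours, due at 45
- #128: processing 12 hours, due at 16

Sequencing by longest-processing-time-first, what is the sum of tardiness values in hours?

74

LPT (decreasing processing time): #121 #128 #114 #100 #107.
#121: 0→14, due 45, tardiness 0
#128: 14→26, due 16, tardiness 10
#114: 26→34, due 17, tardiness 17
#100: 34→41, due 22, tardiness 19
#107: 41→43, due 15, tardiness 28
Sum = 0+10+17+19+28 = 74.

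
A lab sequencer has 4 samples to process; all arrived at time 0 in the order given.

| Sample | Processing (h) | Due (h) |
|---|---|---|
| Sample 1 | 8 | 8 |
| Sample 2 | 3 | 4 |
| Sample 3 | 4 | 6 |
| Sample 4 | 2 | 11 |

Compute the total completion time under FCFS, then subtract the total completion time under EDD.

9

FIFO (arrival order): Sample 1 Sample 2 Sample 3 Sample 4.
Sample 1: 0→8
Sample 2: 8→11
Sample 3: 11→15
Sample 4: 15→17
Sum = 8+11+15+17 = 51.
EDD (increasing due date): Sample 2 Sample 3 Sample 1 Sample 4.
Sample 2: 0→3
Sample 3: 3→7
Sample 1: 7→15
Sample 4: 15→17
Sum = 3+7+15+17 = 42.
Difference = 51 − 42 = 9.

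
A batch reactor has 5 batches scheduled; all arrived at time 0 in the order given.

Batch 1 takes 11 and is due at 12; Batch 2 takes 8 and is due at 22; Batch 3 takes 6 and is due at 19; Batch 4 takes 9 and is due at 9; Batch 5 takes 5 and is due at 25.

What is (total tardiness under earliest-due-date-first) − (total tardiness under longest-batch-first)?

EDD (increasing due date): Batch 4 Batch 1 Batch 3 Batch 2 Batch 5.
Batch 4: 0→9, due 9, tardiness 0
Batch 1: 9→20, due 12, tardiness 8
Batch 3: 20→26, due 19, tardiness 7
Batch 2: 26→34, due 22, tardiness 12
Batch 5: 34→39, due 25, tardiness 14
Sum = 0+8+7+12+14 = 41.
LPT (decreasing processing time): Batch 1 Batch 4 Batch 2 Batch 3 Batch 5.
Batch 1: 0→11, due 12, tardiness 0
Batch 4: 11→20, due 9, tardiness 11
Batch 2: 20→28, due 22, tardiness 6
Batch 3: 28→34, due 19, tardiness 15
Batch 5: 34→39, due 25, tardiness 14
Sum = 0+11+6+15+14 = 46.
Difference = 41 − 46 = -5.

-5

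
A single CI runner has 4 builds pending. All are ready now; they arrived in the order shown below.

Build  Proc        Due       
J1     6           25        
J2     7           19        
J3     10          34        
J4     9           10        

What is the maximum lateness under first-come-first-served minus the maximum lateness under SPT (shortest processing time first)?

FIFO (arrival order): J1 J2 J3 J4.
J1: 0→6, due 25, lateness -19
J2: 6→13, due 19, lateness -6
J3: 13→23, due 34, lateness -11
J4: 23→32, due 10, lateness 22
Maximum = 22.
SPT (increasing processing time): J1 J2 J4 J3.
J1: 0→6, due 25, lateness -19
J2: 6→13, due 19, lateness -6
J4: 13→22, due 10, lateness 12
J3: 22→32, due 34, lateness -2
Maximum = 12.
Difference = 22 − 12 = 10.

10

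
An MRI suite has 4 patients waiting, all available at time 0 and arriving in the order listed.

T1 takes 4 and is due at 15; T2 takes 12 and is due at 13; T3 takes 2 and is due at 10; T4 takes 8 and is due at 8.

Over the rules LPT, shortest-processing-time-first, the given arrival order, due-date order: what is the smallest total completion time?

48

LPT (decreasing processing time): T2 T4 T1 T3.
T2: 0→12
T4: 12→20
T1: 20→24
T3: 24→26
Sum = 12+20+24+26 = 82.
SPT (increasing processing time): T3 T1 T4 T2.
T3: 0→2
T1: 2→6
T4: 6→14
T2: 14→26
Sum = 2+6+14+26 = 48.
FIFO (arrival order): T1 T2 T3 T4.
T1: 0→4
T2: 4→16
T3: 16→18
T4: 18→26
Sum = 4+16+18+26 = 64.
EDD (increasing due date): T4 T3 T2 T1.
T4: 0→8
T3: 8→10
T2: 10→22
T1: 22→26
Sum = 8+10+22+26 = 66.
LPT 82, SPT 48, FIFO 64, EDD 66 → minimum 48.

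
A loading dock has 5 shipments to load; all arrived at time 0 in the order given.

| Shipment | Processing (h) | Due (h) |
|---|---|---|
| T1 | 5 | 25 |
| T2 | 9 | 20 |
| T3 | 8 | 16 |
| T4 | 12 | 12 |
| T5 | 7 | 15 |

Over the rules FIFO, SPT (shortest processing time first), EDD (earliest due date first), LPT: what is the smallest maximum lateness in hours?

16

FIFO (arrival order): T1 T2 T3 T4 T5.
T1: 0→5, due 25, lateness -20
T2: 5→14, due 20, lateness -6
T3: 14→22, due 16, lateness 6
T4: 22→34, due 12, lateness 22
T5: 34→41, due 15, lateness 26
Maximum = 26.
SPT (increasing processing time): T1 T5 T3 T2 T4.
T1: 0→5, due 25, lateness -20
T5: 5→12, due 15, lateness -3
T3: 12→20, due 16, lateness 4
T2: 20→29, due 20, lateness 9
T4: 29→41, due 12, lateness 29
Maximum = 29.
EDD (increasing due date): T4 T5 T3 T2 T1.
T4: 0→12, due 12, lateness 0
T5: 12→19, due 15, lateness 4
T3: 19→27, due 16, lateness 11
T2: 27→36, due 20, lateness 16
T1: 36→41, due 25, lateness 16
Maximum = 16.
LPT (decreasing processing time): T4 T2 T3 T5 T1.
T4: 0→12, due 12, lateness 0
T2: 12→21, due 20, lateness 1
T3: 21→29, due 16, lateness 13
T5: 29→36, due 15, lateness 21
T1: 36→41, due 25, lateness 16
Maximum = 21.
FIFO 26, SPT 29, EDD 16, LPT 21 → minimum 16.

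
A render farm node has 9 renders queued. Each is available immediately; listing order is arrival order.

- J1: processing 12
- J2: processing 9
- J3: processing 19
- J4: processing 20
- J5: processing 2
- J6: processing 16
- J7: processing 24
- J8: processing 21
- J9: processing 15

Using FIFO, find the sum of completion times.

FIFO (arrival order): J1 J2 J3 J4 J5 J6 J7 J8 J9.
J1: 0→12
J2: 12→21
J3: 21→40
J4: 40→60
J5: 60→62
J6: 62→78
J7: 78→102
J8: 102→123
J9: 123→138
Sum = 12+21+40+60+62+78+102+123+138 = 636.

636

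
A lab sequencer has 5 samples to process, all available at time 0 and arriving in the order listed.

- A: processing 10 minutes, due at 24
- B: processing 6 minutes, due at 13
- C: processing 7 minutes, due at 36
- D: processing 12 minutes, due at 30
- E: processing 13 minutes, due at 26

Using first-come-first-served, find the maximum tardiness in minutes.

FIFO (arrival order): A B C D E.
A: 0→10, due 24, tardiness 0
B: 10→16, due 13, tardiness 3
C: 16→23, due 36, tardiness 0
D: 23→35, due 30, tardiness 5
E: 35→48, due 26, tardiness 22
Maximum = 22.

22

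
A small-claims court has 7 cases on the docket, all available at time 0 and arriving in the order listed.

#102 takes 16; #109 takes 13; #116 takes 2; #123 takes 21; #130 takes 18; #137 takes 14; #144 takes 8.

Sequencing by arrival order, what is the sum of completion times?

FIFO (arrival order): #102 #109 #116 #123 #130 #137 #144.
#102: 0→16
#109: 16→29
#116: 29→31
#123: 31→52
#130: 52→70
#137: 70→84
#144: 84→92
Sum = 16+29+31+52+70+84+92 = 374.

374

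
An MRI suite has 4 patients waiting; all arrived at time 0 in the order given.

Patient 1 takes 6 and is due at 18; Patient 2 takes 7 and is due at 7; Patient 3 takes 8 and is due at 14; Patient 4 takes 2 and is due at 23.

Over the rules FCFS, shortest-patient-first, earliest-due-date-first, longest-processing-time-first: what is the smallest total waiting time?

FIFO (arrival order): Patient 1 Patient 2 Patient 3 Patient 4.
Patient 1: waits 0, runs 0→6
Patient 2: waits 6, runs 6→13
Patient 3: waits 13, runs 13→21
Patient 4: waits 21, runs 21→23
Sum = 0+6+13+21 = 40.
SPT (increasing processing time): Patient 4 Patient 1 Patient 2 Patient 3.
Patient 4: waits 0, runs 0→2
Patient 1: waits 2, runs 2→8
Patient 2: waits 8, runs 8→15
Patient 3: waits 15, runs 15→23
Sum = 0+2+8+15 = 25.
EDD (increasing due date): Patient 2 Patient 3 Patient 1 Patient 4.
Patient 2: waits 0, runs 0→7
Patient 3: waits 7, runs 7→15
Patient 1: waits 15, runs 15→21
Patient 4: waits 21, runs 21→23
Sum = 0+7+15+21 = 43.
LPT (decreasing processing time): Patient 3 Patient 2 Patient 1 Patient 4.
Patient 3: waits 0, runs 0→8
Patient 2: waits 8, runs 8→15
Patient 1: waits 15, runs 15→21
Patient 4: waits 21, runs 21→23
Sum = 0+8+15+21 = 44.
FIFO 40, SPT 25, EDD 43, LPT 44 → minimum 25.

25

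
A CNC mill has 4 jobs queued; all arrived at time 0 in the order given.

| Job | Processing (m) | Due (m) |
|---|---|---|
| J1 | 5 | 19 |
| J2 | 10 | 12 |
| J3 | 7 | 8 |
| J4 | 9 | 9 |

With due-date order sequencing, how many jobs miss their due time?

3

EDD (increasing due date): J3 J4 J2 J1.
J3: 0→7, due 8, tardiness 0
J4: 7→16, due 9, tardiness 7
J2: 16→26, due 12, tardiness 14
J1: 26→31, due 19, tardiness 12
Late jobs: 3.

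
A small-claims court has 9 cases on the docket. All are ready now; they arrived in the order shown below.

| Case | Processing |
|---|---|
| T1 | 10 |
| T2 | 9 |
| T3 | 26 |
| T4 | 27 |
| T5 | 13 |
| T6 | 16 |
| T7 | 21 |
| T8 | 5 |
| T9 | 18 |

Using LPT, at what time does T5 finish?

LPT (decreasing processing time): T4 T3 T7 T9 T6 T5 T1 T2 T8.
T4: 0→27
T3: 27→53
T7: 53→74
T9: 74→92
T6: 92→108
T5: 108→121

121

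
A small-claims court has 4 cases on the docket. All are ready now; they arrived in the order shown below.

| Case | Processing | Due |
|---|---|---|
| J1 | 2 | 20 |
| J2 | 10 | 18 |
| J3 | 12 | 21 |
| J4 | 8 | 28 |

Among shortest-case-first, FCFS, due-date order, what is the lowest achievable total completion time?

SPT (increasing processing time): J1 J4 J2 J3.
J1: 0→2
J4: 2→10
J2: 10→20
J3: 20→32
Sum = 2+10+20+32 = 64.
FIFO (arrival order): J1 J2 J3 J4.
J1: 0→2
J2: 2→12
J3: 12→24
J4: 24→32
Sum = 2+12+24+32 = 70.
EDD (increasing due date): J2 J1 J3 J4.
J2: 0→10
J1: 10→12
J3: 12→24
J4: 24→32
Sum = 10+12+24+32 = 78.
SPT 64, FIFO 70, EDD 78 → minimum 64.

64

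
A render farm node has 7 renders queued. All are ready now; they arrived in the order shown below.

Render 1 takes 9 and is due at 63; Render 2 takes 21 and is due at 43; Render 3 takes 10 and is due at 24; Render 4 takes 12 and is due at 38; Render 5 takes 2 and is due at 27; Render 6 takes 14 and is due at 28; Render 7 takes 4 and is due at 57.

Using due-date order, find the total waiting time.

208

EDD (increasing due date): Render 3 Render 5 Render 6 Render 4 Render 2 Render 7 Render 1.
Render 3: waits 0, runs 0→10
Render 5: waits 10, runs 10→12
Render 6: waits 12, runs 12→26
Render 4: waits 26, runs 26→38
Render 2: waits 38, runs 38→59
Render 7: waits 59, runs 59→63
Render 1: waits 63, runs 63→72
Sum = 0+10+12+26+38+59+63 = 208.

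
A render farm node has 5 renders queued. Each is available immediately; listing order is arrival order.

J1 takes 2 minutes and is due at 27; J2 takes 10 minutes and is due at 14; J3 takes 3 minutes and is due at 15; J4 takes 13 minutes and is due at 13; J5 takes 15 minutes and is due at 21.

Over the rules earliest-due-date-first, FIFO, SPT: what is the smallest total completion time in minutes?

EDD (increasing due date): J4 J2 J3 J5 J1.
J4: 0→13
J2: 13→23
J3: 23→26
J5: 26→41
J1: 41→43
Sum = 13+23+26+41+43 = 146.
FIFO (arrival order): J1 J2 J3 J4 J5.
J1: 0→2
J2: 2→12
J3: 12→15
J4: 15→28
J5: 28→43
Sum = 2+12+15+28+43 = 100.
SPT (increasing processing time): J1 J3 J2 J4 J5.
J1: 0→2
J3: 2→5
J2: 5→15
J4: 15→28
J5: 28→43
Sum = 2+5+15+28+43 = 93.
EDD 146, FIFO 100, SPT 93 → minimum 93.

93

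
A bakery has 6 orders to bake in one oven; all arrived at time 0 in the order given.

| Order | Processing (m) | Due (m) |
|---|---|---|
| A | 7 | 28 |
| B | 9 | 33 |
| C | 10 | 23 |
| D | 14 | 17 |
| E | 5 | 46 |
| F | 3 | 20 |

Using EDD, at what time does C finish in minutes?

27

EDD (increasing due date): D F C A B E.
D: 0→14
F: 14→17
C: 17→27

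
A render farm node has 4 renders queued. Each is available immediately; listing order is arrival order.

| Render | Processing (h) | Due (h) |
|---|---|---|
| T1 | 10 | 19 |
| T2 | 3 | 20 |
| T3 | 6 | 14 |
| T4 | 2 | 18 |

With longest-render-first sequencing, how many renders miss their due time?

LPT (decreasing processing time): T1 T3 T2 T4.
T1: 0→10, due 19, tardiness 0
T3: 10→16, due 14, tardiness 2
T2: 16→19, due 20, tardiness 0
T4: 19→21, due 18, tardiness 3
Late renders: 2.

2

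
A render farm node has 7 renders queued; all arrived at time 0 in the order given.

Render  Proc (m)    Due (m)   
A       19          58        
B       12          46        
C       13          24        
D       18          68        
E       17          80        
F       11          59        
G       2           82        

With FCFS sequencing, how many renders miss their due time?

3

FIFO (arrival order): A B C D E F G.
A: 0→19, due 58, tardiness 0
B: 19→31, due 46, tardiness 0
C: 31→44, due 24, tardiness 20
D: 44→62, due 68, tardiness 0
E: 62→79, due 80, tardiness 0
F: 79→90, due 59, tardiness 31
G: 90→92, due 82, tardiness 10
Late renders: 3.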